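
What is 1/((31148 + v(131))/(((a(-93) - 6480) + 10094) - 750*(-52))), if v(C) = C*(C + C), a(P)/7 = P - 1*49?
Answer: 4162/6547 ≈ 0.63571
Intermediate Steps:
a(P) = -343 + 7*P (a(P) = 7*(P - 1*49) = 7*(P - 49) = 7*(-49 + P) = -343 + 7*P)
v(C) = 2*C² (v(C) = C*(2*C) = 2*C²)
1/((31148 + v(131))/(((a(-93) - 6480) + 10094) - 750*(-52))) = 1/((31148 + 2*131²)/((((-343 + 7*(-93)) - 6480) + 10094) - 750*(-52))) = 1/((31148 + 2*17161)/((((-343 - 651) - 6480) + 10094) + 39000)) = 1/((31148 + 34322)/(((-994 - 6480) + 10094) + 39000)) = 1/(65470/((-7474 + 10094) + 39000)) = 1/(65470/(2620 + 39000)) = 1/(65470/41620) = 1/(65470*(1/41620)) = 1/(6547/4162) = 4162/6547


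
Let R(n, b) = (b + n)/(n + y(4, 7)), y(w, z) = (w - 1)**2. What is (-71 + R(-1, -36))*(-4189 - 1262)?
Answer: 3297855/8 ≈ 4.1223e+5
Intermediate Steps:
y(w, z) = (-1 + w)**2
R(n, b) = (b + n)/(9 + n) (R(n, b) = (b + n)/(n + (-1 + 4)**2) = (b + n)/(n + 3**2) = (b + n)/(n + 9) = (b + n)/(9 + n))
(-71 + R(-1, -36))*(-4189 - 1262) = (-71 + (-36 - 1)/(9 - 1))*(-4189 - 1262) = (-71 - 37/8)*(-5451) = -605/8*(-5451) = 3297855/8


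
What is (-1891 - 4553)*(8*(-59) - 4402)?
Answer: 31408056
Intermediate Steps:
(-1891 - 4553)*(8*(-59) - 4402) = -6444*(-472 - 4402) = -6444*(-4874) = 31408056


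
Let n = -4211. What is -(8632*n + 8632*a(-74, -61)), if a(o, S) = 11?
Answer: 36254400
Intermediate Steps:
-(8632*n + 8632*a(-74, -61)) = -8632/(1/(-4211 + 11)) = -8632/(1/(-4200)) = -8632/(-1/4200) = -8632*(-4200) = 36254400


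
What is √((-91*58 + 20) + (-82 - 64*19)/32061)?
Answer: 2*I*√1351195103049/32061 ≈ 72.512*I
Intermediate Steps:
√((-91*58 + 20) + (-82 - 64*19)/32061) = √((-5278 + 20) + (-82 - 1216)*(1/32061)) = √(-5258 - 1298*1/32061) = √(-5258 - 1298/32061) = √(-168578036/32061) = 2*I*√1351195103049/32061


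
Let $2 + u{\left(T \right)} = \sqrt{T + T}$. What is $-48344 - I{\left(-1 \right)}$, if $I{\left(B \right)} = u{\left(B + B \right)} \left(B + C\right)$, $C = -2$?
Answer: $-48350 + 6 i \approx -48350.0 + 6.0 i$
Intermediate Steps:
$u{\left(T \right)} = -2 + \sqrt{2} \sqrt{T}$ ($u{\left(T \right)} = -2 + \sqrt{T + T} = -2 + \sqrt{2 T} = -2 + \sqrt{2} \sqrt{T}$)
$I{\left(B \right)} = \left(-2 + B\right) \left(-2 + 2 \sqrt{B}\right)$ ($I{\left(B \right)} = \left(-2 + \sqrt{2} \sqrt{B + B}\right) \left(B - 2\right) = \left(-2 + \sqrt{2} \sqrt{2 B}\right) \left(-2 + B\right) = \left(-2 + \sqrt{2} \sqrt{2} \sqrt{B}\right) \left(-2 + B\right) = \left(-2 + 2 \sqrt{B}\right) \left(-2 + B\right) = \left(-2 + B\right) \left(-2 + 2 \sqrt{B}\right)$)
$-48344 - I{\left(-1 \right)} = -48344 - 2 \left(-1 + \sqrt{-1}\right) \left(-2 - 1\right) = -48344 - 2 \left(-1 + i\right) \left(-3\right) = -48344 - \left(6 - 6 i\right) = -48350 + 6 i$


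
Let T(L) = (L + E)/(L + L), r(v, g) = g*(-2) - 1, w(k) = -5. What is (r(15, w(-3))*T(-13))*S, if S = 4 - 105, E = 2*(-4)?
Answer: -19089/26 ≈ -734.19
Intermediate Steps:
E = -8
r(v, g) = -1 - 2*g (r(v, g) = -2*g - 1 = -1 - 2*g)
T(L) = (-8 + L)/(2*L) (T(L) = (L - 8)/(L + L) = (-8 + L)/((2*L)) = (-8 + L)*(1/(2*L)) = (-8 + L)/(2*L))
S = -101
(r(15, w(-3))*T(-13))*S = ((-1 - 2*(-5))*((½)*(-8 - 13)/(-13)))*(-101) = ((-1 + 10)*((½)*(-1/13)*(-21)))*(-101) = (9*(21/26))*(-101) = (189/26)*(-101) = -19089/26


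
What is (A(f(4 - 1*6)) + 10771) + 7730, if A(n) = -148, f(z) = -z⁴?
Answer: 18353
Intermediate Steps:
(A(f(4 - 1*6)) + 10771) + 7730 = (-148 + 10771) + 7730 = 10623 + 7730 = 18353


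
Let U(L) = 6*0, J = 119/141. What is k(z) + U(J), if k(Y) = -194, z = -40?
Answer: -194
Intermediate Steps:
J = 119/141 (J = 119*(1/141) = 119/141 ≈ 0.84397)
U(L) = 0
k(z) + U(J) = -194 + 0 = -194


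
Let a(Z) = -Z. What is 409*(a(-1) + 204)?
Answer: 83845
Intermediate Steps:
409*(a(-1) + 204) = 409*(-1*(-1) + 204) = 409*(1 + 204) = 409*205 = 83845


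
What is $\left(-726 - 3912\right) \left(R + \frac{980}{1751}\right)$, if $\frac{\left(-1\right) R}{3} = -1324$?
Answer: $- \frac{32261705376}{1751} \approx -1.8425 \cdot 10^{7}$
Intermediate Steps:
$R = 3972$ ($R = \left(-3\right) \left(-1324\right) = 3972$)
$\left(-726 - 3912\right) \left(R + \frac{980}{1751}\right) = \left(-726 - 3912\right) \left(3972 + \frac{980}{1751}\right) = - 4638 \left(3972 + 980 \cdot \frac{1}{1751}\right) = - 4638 \left(3972 + \frac{980}{1751}\right) = \left(-4638\right) \frac{6955952}{1751} = - \frac{32261705376}{1751}$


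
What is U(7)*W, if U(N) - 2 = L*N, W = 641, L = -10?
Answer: -43588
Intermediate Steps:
U(N) = 2 - 10*N
U(7)*W = (2 - 10*7)*641 = (2 - 70)*641 = -68*641 = -43588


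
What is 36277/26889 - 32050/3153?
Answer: -249137023/28260339 ≈ -8.8158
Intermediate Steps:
36277/26889 - 32050/3153 = -249137023/28260339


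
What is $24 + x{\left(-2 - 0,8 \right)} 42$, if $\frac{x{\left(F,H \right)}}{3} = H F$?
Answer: $-1992$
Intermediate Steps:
$x{\left(F,H \right)} = 3 F H$ ($x{\left(F,H \right)} = 3 H F = 3 F H$)
$24 + x{\left(-2 - 0,8 \right)} 42 = 24 + 3 \left(-2 - 0\right) 8 \cdot 42 = 24 + 3 \left(-2 + 0\right) 8 \cdot 42 = 24 + 3 \left(-2\right) 8 \cdot 42 = 24 - 2016 = -1992$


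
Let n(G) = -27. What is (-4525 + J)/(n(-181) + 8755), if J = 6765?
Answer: 280/1091 ≈ 0.25665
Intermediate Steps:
(-4525 + J)/(n(-181) + 8755) = (-4525 + 6765)/(-27 + 8755) = 2240/8728 = 2240*(1/8728) = 280/1091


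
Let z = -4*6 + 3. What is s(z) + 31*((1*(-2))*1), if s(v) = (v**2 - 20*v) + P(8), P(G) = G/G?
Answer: 800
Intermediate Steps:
P(G) = 1
z = -21 (z = -24 + 3 = -21)
s(v) = 1 + v**2 - 20*v (s(v) = (v**2 - 20*v) + 1 = 1 + v**2 - 20*v)
s(z) + 31*((1*(-2))*1) = (1 + (-21)**2 - 20*(-21)) + 31*((1*(-2))*1) = (1 + 441 + 420) + 31*(-2*1) = 862 + 31*(-2) = 862 - 62 = 800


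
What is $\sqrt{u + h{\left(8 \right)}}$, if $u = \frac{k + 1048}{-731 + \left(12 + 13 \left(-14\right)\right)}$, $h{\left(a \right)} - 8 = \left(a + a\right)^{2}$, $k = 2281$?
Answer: $\frac{\sqrt{211316035}}{901} \approx 16.134$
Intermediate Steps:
$h{\left(a \right)} = 8 + 4 a^{2}$ ($h{\left(a \right)} = 8 + \left(a + a\right)^{2} = 8 + \left(2 a\right)^{2} = 8 + 4 a^{2}$)
$u = - \frac{3329}{901}$ ($u = \frac{2281 + 1048}{-731 + \left(12 + 13 \left(-14\right)\right)} = \frac{3329}{-731 + \left(12 - 182\right)} = \frac{3329}{-731 - 170} = \frac{3329}{-901} = 3329 \left(- \frac{1}{901}\right) = - \frac{3329}{901} \approx -3.6948$)
$\sqrt{u + h{\left(8 \right)}} = \sqrt{- \frac{3329}{901} + \left(8 + 4 \cdot 8^{2}\right)} = \sqrt{- \frac{3329}{901} + \left(8 + 4 \cdot 64\right)} = \sqrt{- \frac{3329}{901} + \left(8 + 256\right)} = \sqrt{- \frac{3329}{901} + 264} = \sqrt{\frac{234535}{901}} = \frac{\sqrt{211316035}}{901}$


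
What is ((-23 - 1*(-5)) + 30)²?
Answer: 144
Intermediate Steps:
((-23 - 1*(-5)) + 30)² = ((-23 + 5) + 30)² = (-18 + 30)² = 12² = 144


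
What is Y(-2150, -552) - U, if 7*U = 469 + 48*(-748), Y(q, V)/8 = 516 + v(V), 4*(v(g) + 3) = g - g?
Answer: 64163/7 ≈ 9166.1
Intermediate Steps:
v(g) = -3 (v(g) = -3 + (g - g)/4 = -3 + (¼)*0 = -3 + 0 = -3)
Y(q, V) = 4104 (Y(q, V) = 8*(516 - 3) = 8*513 = 4104)
U = -35435/7 (U = (469 + 48*(-748))/7 = (469 - 35904)/7 = (⅐)*(-35435) = -35435/7 ≈ -5062.1)
Y(-2150, -552) - U = 4104 - 1*(-35435/7) = 4104 + 35435/7 = 64163/7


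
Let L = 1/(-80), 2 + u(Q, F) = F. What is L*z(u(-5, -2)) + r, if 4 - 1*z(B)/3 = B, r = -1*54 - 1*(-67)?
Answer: 127/10 ≈ 12.700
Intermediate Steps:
u(Q, F) = -2 + F
r = 13 (r = -54 + 67 = 13)
z(B) = 12 - 3*B
L = -1/80 ≈ -0.012500
L*z(u(-5, -2)) + r = -(12 - 3*(-2 - 2))/80 + 13 = -(12 - 3*(-4))/80 + 13 = -(12 + 12)/80 + 13 = -1/80*24 + 13 = -3/10 + 13 = 127/10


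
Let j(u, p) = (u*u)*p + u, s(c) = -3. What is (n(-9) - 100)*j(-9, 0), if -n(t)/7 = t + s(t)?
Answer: 144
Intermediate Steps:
j(u, p) = u + p*u² (j(u, p) = u²*p + u = p*u² + u = u + p*u²)
n(t) = 21 - 7*t (n(t) = -7*(t - 3) = -7*(-3 + t) = 21 - 7*t)
(n(-9) - 100)*j(-9, 0) = ((21 - 7*(-9)) - 100)*(-9*(1 + 0*(-9))) = ((21 + 63) - 100)*(-9*(1 + 0)) = (84 - 100)*(-9*1) = -16*(-9) = 144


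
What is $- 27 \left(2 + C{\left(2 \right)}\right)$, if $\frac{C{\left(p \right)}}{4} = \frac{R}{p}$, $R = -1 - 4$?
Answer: $216$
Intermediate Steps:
$R = -5$
$C{\left(p \right)} = - \frac{20}{p}$ ($C{\left(p \right)} = 4 \left(- \frac{5}{p}\right) = - \frac{20}{p}$)
$- 27 \left(2 + C{\left(2 \right)}\right) = - 27 \left(2 - \frac{20}{2}\right) = - 27 \left(2 - 10\right) = \left(-27\right) \left(-8\right) = 216$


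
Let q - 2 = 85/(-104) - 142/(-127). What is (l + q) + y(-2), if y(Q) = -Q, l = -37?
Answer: -431891/13208 ≈ -32.699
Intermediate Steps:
q = 30389/13208 (q = 2 + (85/(-104) - 142/(-127)) = 2 + (85*(-1/104) - 142*(-1/127)) = 2 + (-85/104 + 142/127) = 2 + 3973/13208 = 30389/13208 ≈ 2.3008)
(l + q) + y(-2) = (-37 + 30389/13208) - 1*(-2) = -458307/13208 + 2 = -431891/13208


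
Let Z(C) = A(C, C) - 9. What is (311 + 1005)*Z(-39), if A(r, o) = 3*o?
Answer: -165816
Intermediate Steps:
Z(C) = -9 + 3*C (Z(C) = 3*C - 9 = -9 + 3*C)
(311 + 1005)*Z(-39) = (311 + 1005)*(-9 + 3*(-39)) = 1316*(-9 - 117) = 1316*(-126) = -165816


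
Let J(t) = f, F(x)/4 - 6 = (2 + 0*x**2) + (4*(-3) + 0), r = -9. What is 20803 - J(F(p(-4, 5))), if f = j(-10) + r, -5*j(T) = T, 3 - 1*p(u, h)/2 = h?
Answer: 20810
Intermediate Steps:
p(u, h) = 6 - 2*h
j(T) = -T/5
F(x) = -16 (F(x) = 24 + 4*((2 + 0*x**2) + (4*(-3) + 0)) = 24 + 4*((2 + 0) + (-12 + 0)) = 24 + 4*(2 - 12) = 24 + 4*(-10) = 24 - 40 = -16)
f = -7 (f = -1/5*(-10) - 9 = 2 - 9 = -7)
J(t) = -7
20803 - J(F(p(-4, 5))) = 20803 - 1*(-7) = 20803 + 7 = 20810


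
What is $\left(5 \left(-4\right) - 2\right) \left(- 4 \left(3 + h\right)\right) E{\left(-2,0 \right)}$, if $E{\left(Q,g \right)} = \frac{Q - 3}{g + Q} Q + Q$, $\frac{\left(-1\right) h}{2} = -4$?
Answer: $-6776$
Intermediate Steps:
$h = 8$ ($h = \left(-2\right) \left(-4\right) = 8$)
$E{\left(Q,g \right)} = Q + \frac{Q \left(-3 + Q\right)}{Q + g}$ ($E{\left(Q,g \right)} = \frac{-3 + Q}{Q + g} Q + Q = \frac{Q \left(-3 + Q\right)}{Q + g} + Q = Q + \frac{Q \left(-3 + Q\right)}{Q + g}$)
$\left(5 \left(-4\right) - 2\right) \left(- 4 \left(3 + h\right)\right) E{\left(-2,0 \right)} = \left(5 \left(-4\right) - 2\right) \left(- 4 \left(3 + 8\right)\right) \left(- \frac{2 \left(-3 + 0 + 2 \left(-2\right)\right)}{-2 + 0}\right) = \left(-20 - 2\right) \left(\left(-4\right) 11\right) \left(- \frac{2 \left(-3 + 0 - 4\right)}{-2}\right) = \left(-22\right) \left(-44\right) \left(\left(-2\right) \left(- \frac{1}{2}\right) \left(-7\right)\right) = 968 \left(-7\right) = -6776$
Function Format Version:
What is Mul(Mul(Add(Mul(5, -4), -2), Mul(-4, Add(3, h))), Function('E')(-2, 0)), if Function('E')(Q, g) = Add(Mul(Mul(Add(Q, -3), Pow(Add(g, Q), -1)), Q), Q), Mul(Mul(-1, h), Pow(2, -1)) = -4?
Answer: -6776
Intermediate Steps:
h = 8 (h = Mul(-2, -4) = 8)
Function('E')(Q, g) = Add(Q, Mul(Q, Pow(Add(Q, g), -1), Add(-3, Q))) (Function('E')(Q, g) = Add(Mul(Mul(Add(-3, Q), Pow(Add(Q, g), -1)), Q), Q) = Add(Mul(Mul(Pow(Add(Q, g), -1), Add(-3, Q)), Q), Q) = Add(Mul(Q, Pow(Add(Q, g), -1), Add(-3, Q)), Q) = Add(Q, Mul(Q, Pow(Add(Q, g), -1), Add(-3, Q))))
Mul(Mul(Add(Mul(5, -4), -2), Mul(-4, Add(3, h))), Function('E')(-2, 0)) = Mul(Mul(Add(Mul(5, -4), -2), Mul(-4, Add(3, 8))), Mul(-2, Pow(Add(-2, 0), -1), Add(-3, 0, Mul(2, -2)))) = Mul(Mul(Add(-20, -2), Mul(-4, 11)), Mul(-2, Pow(-2, -1), Add(-3, 0, -4))) = Mul(Mul(-22, -44), Mul(-2, Rational(-1, 2), -7)) = Mul(968, -7) = -6776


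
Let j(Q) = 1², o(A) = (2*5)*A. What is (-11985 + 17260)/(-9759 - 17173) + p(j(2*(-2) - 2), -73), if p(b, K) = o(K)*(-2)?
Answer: 39315445/26932 ≈ 1459.8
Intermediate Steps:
o(A) = 10*A
j(Q) = 1
p(b, K) = -20*K (p(b, K) = (10*K)*(-2) = -20*K)
(-11985 + 17260)/(-9759 - 17173) + p(j(2*(-2) - 2), -73) = (-11985 + 17260)/(-9759 - 17173) - 20*(-73) = 5275/(-26932) + 1460 = 5275*(-1/26932) + 1460 = -5275/26932 + 1460 = 39315445/26932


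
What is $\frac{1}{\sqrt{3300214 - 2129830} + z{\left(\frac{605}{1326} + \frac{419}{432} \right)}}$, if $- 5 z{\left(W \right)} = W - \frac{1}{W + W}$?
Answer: $\frac{908774523219905793360}{4944394501813591615329790079} + \frac{16898367364232371430400 \sqrt{73149}}{4944394501813591615329790079} \approx 0.00092453$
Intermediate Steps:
$z{\left(W \right)} = - \frac{W}{5} + \frac{1}{10 W}$ ($z{\left(W \right)} = - \frac{W - \frac{1}{W + W}}{5} = - \frac{W - \frac{1}{2 W}}{5} = - \frac{W}{5} + \frac{1}{10 W}$)
$\frac{1}{\sqrt{3300214 - 2129830} + z{\left(\frac{605}{1326} + \frac{419}{432} \right)}} = \frac{1}{\sqrt{3300214 - 2129830} + \left(- \frac{\frac{605}{1326} + \frac{419}{432}}{5} + \frac{1}{10 \left(\frac{605}{1326} + \frac{419}{432}\right)}\right)} = \frac{1}{\sqrt{1170384} + \left(- \frac{605 \cdot \frac{1}{1326} + 419 \cdot \frac{1}{432}}{5} + \frac{1}{10 \left(605 \cdot \frac{1}{1326} + 419 \cdot \frac{1}{432}\right)}\right)} = \frac{1}{4 \sqrt{73149} + \left(- \frac{\frac{605}{1326} + \frac{419}{432}}{5} + \frac{1}{10 \left(\frac{605}{1326} + \frac{419}{432}\right)}\right)} = \frac{1}{4 \sqrt{73149} + \left(\left(- \frac{1}{5}\right) \frac{136159}{95472} + \frac{1}{10 \cdot \frac{136159}{95472}}\right)} = \frac{1}{4 \sqrt{73149} + \left(- \frac{136159}{477360} + \frac{1}{10} \cdot \frac{95472}{136159}\right)} = \frac{1}{4 \sqrt{73149} + \left(- \frac{136159}{477360} + \frac{47736}{680795}\right)} = \frac{1}{4 \sqrt{73149} - \frac{13981821889}{64996860240}} = \frac{1}{- \frac{13981821889}{64996860240} + 4 \sqrt{73149}}$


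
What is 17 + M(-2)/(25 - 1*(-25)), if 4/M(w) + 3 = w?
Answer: 2123/125 ≈ 16.984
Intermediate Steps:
M(w) = 4/(-3 + w)
17 + M(-2)/(25 - 1*(-25)) = 17 + (4/(-3 - 2))/(25 - 1*(-25)) = 17 + (4/(-5))/(25 + 25) = 17 + (4*(-⅕))/50 = 17 - ⅘*1/50 = 17 - 2/125 = 2123/125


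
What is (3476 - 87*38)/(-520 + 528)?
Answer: 85/4 ≈ 21.250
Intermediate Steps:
(3476 - 87*38)/(-520 + 528) = (3476 - 3306)/8 = 170*(⅛) = 85/4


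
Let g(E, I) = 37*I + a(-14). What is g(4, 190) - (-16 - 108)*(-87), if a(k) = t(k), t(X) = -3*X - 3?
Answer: -3719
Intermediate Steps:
t(X) = -3 - 3*X
a(k) = -3 - 3*k
g(E, I) = 39 + 37*I (g(E, I) = 37*I + (-3 - 3*(-14)) = 37*I + (-3 + 42) = 37*I + 39 = 39 + 37*I)
g(4, 190) - (-16 - 108)*(-87) = (39 + 37*190) - (-16 - 108)*(-87) = (39 + 7030) - (-124)*(-87) = 7069 - 1*10788 = 7069 - 10788 = -3719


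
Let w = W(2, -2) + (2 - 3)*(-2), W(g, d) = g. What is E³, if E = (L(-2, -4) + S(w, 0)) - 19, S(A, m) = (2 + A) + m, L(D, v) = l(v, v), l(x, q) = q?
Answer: -4913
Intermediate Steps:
L(D, v) = v
w = 4 (w = 2 + (2 - 3)*(-2) = 2 - 1*(-2) = 2 + 2 = 4)
S(A, m) = 2 + A + m
E = -17 (E = (-4 + (2 + 4 + 0)) - 19 = (-4 + 6) - 19 = 2 - 19 = -17)
E³ = (-17)³ = -4913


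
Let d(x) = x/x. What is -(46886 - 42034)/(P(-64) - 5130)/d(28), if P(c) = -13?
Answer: 4852/5143 ≈ 0.94342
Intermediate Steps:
d(x) = 1
-(46886 - 42034)/(P(-64) - 5130)/d(28) = -(46886 - 42034)/(-13 - 5130)/1 = -4852/(-5143) = -4852*(-1/5143) = -(-4852)/5143 = -1*(-4852/5143) = 4852/5143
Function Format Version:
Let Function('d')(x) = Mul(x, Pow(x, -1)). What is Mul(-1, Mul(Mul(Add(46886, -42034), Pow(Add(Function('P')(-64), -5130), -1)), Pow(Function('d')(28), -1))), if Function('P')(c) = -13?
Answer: Rational(4852, 5143) ≈ 0.94342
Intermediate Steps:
Function('d')(x) = 1
Mul(-1, Mul(Mul(Add(46886, -42034), Pow(Add(Function('P')(-64), -5130), -1)), Pow(Function('d')(28), -1))) = Mul(-1, Mul(Mul(Add(46886, -42034), Pow(Add(-13, -5130), -1)), Pow(1, -1))) = Mul(-1, Mul(Mul(4852, Pow(-5143, -1)), 1)) = Mul(-1, Mul(Mul(4852, Rational(-1, 5143)), 1)) = Mul(-1, Mul(Rational(-4852, 5143), 1)) = Mul(-1, Rational(-4852, 5143)) = Rational(4852, 5143)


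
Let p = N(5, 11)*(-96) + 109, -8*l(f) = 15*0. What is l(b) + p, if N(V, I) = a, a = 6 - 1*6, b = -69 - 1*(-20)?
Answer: 109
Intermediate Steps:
b = -49 (b = -69 + 20 = -49)
a = 0 (a = 6 - 6 = 0)
N(V, I) = 0
l(f) = 0 (l(f) = -15*0/8 = -⅛*0 = 0)
p = 109 (p = 0*(-96) + 109 = 0 + 109 = 109)
l(b) + p = 0 + 109 = 109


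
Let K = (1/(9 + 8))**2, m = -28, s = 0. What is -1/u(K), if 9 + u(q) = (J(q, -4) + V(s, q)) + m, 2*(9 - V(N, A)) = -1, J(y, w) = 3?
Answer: 2/49 ≈ 0.040816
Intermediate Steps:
V(N, A) = 19/2 (V(N, A) = 9 - 1/2*(-1) = 9 + 1/2 = 19/2)
K = 1/289 (K = (1/17)**2 = 1/289 ≈ 0.0034602)
u(q) = -49/2 (u(q) = -9 + ((3 + 19/2) - 28) = -9 + (25/2 - 28) = -9 - 31/2 = -49/2)
-1/u(K) = -1/(-49/2) = -1*(-2/49) = 2/49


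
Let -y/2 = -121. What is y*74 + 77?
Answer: 17985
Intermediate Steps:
y = 242 (y = -2*(-121) = 242)
y*74 + 77 = 242*74 + 77 = 17908 + 77 = 17985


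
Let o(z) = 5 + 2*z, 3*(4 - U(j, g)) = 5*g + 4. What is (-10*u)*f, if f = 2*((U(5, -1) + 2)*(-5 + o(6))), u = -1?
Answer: 1520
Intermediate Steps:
U(j, g) = 8/3 - 5*g/3 (U(j, g) = 4 - (5*g + 4)/3 = 4 - (4 + 5*g)/3 = 4 + (-4/3 - 5*g/3) = 8/3 - 5*g/3)
f = 152 (f = 2*(((8/3 - 5/3*(-1)) + 2)*(-5 + (5 + 2*6))) = 2*(((8/3 + 5/3) + 2)*(-5 + (5 + 12))) = 2*((13/3 + 2)*(-5 + 17)) = 2*((19/3)*12) = 2*76 = 152)
(-10*u)*f = -10*(-1)*152 = 10*152 = 1520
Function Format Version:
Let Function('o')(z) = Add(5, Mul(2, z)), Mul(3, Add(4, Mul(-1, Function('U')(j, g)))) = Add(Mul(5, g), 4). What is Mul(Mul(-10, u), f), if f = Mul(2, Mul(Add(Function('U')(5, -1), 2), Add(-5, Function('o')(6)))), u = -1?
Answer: 1520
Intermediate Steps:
Function('U')(j, g) = Add(Rational(8, 3), Mul(Rational(-5, 3), g)) (Function('U')(j, g) = Add(4, Mul(Rational(-1, 3), Add(Mul(5, g), 4))) = Add(4, Mul(Rational(-1, 3), Add(4, Mul(5, g)))) = Add(4, Add(Rational(-4, 3), Mul(Rational(-5, 3), g))) = Add(Rational(8, 3), Mul(Rational(-5, 3), g)))
f = 152 (f = Mul(2, Mul(Add(Add(Rational(8, 3), Mul(Rational(-5, 3), -1)), 2), Add(-5, Add(5, Mul(2, 6))))) = Mul(2, Mul(Add(Add(Rational(8, 3), Rational(5, 3)), 2), Add(-5, Add(5, 12)))) = Mul(2, Mul(Add(Rational(13, 3), 2), Add(-5, 17))) = Mul(2, Mul(Rational(19, 3), 12)) = Mul(2, 76) = 152)
Mul(Mul(-10, u), f) = Mul(Mul(-10, -1), 152) = Mul(10, 152) = 1520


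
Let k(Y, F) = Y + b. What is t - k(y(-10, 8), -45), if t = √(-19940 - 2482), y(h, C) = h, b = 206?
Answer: -196 + I*√22422 ≈ -196.0 + 149.74*I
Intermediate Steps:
t = I*√22422 (t = √(-22422) = I*√22422 ≈ 149.74*I)
k(Y, F) = 206 + Y (k(Y, F) = Y + 206 = 206 + Y)
t - k(y(-10, 8), -45) = I*√22422 - (206 - 10) = I*√22422 - 1*196 = I*√22422 - 196 = -196 + I*√22422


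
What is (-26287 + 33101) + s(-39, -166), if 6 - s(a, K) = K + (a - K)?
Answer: 6859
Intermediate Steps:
s(a, K) = 6 - a (s(a, K) = 6 - (K + (a - K)) = 6 - a)
(-26287 + 33101) + s(-39, -166) = (-26287 + 33101) + (6 - 1*(-39)) = 6814 + (6 + 39) = 6814 + 45 = 6859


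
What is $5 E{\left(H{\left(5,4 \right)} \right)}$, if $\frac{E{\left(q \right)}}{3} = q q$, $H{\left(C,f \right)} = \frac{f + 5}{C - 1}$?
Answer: $\frac{1215}{16} \approx 75.938$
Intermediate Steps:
$H{\left(C,f \right)} = \frac{5 + f}{-1 + C}$
$E{\left(q \right)} = 3 q^{2}$ ($E{\left(q \right)} = 3 q q = 3 q^{2}$)
$5 E{\left(H{\left(5,4 \right)} \right)} = 5 \cdot 3 \left(\frac{5 + 4}{-1 + 5}\right)^{2} = 5 \cdot 3 \left(\frac{1}{4} \cdot 9\right)^{2} = 5 \cdot 3 \left(\frac{9}{4}\right)^{2} = 5 \cdot 3 \cdot \frac{81}{16} = 5 \cdot \frac{243}{16} = \frac{1215}{16}$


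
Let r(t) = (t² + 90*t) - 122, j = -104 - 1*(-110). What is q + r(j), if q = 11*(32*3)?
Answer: 1510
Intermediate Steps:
q = 1056 (q = 11*96 = 1056)
j = 6 (j = -104 + 110 = 6)
r(t) = -122 + t² + 90*t
q + r(j) = 1056 + (-122 + 6² + 90*6) = 1056 + (-122 + 36 + 540) = 1056 + 454 = 1510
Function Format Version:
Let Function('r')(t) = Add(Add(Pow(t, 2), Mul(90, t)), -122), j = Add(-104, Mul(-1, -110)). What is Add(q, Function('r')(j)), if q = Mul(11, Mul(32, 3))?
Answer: 1510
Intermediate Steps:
q = 1056 (q = Mul(11, 96) = 1056)
j = 6 (j = Add(-104, 110) = 6)
Function('r')(t) = Add(-122, Pow(t, 2), Mul(90, t))
Add(q, Function('r')(j)) = Add(1056, Add(-122, Pow(6, 2), Mul(90, 6))) = Add(1056, Add(-122, 36, 540)) = Add(1056, 454) = 1510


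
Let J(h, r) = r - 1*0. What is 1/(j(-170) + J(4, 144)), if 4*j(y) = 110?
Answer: 2/343 ≈ 0.0058309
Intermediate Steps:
j(y) = 55/2 (j(y) = (¼)*110 = 55/2)
J(h, r) = r (J(h, r) = r + 0 = r)
1/(j(-170) + J(4, 144)) = 1/(55/2 + 144) = 1/(343/2) = 2/343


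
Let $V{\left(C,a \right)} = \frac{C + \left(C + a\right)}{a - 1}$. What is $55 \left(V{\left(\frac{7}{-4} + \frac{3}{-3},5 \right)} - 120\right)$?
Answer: $- \frac{52855}{8} \approx -6606.9$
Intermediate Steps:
$V{\left(C,a \right)} = \frac{a + 2 C}{-1 + a}$
$55 \left(V{\left(\frac{7}{-4} + \frac{3}{-3},5 \right)} - 120\right) = 55 \left(\frac{5 + 2 \left(\frac{7}{-4} + \frac{3}{-3}\right)}{-1 + 5} - 120\right) = 55 \left(\frac{5 + 2 \left(7 \left(- \frac{1}{4}\right) + 3 \left(- \frac{1}{3}\right)\right)}{4} - 120\right) = 55 \left(\frac{5 + 2 \left(- \frac{7}{4} - 1\right)}{4} - 120\right) = 55 \left(\frac{5 + 2 \left(- \frac{11}{4}\right)}{4} - 120\right) = 55 \left(\frac{5 - \frac{11}{2}}{4} - 120\right) = 55 \left(\frac{1}{4} \left(- \frac{1}{2}\right) - 120\right) = 55 \left(- \frac{1}{8} - 120\right) = 55 \left(- \frac{961}{8}\right) = - \frac{52855}{8}$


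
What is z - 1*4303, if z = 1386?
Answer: -2917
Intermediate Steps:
z - 1*4303 = 1386 - 1*4303 = 1386 - 4303 = -2917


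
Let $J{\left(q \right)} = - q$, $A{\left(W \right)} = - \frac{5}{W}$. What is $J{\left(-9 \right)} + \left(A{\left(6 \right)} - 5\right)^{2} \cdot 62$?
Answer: $\frac{38137}{18} \approx 2118.7$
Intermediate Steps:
$J{\left(-9 \right)} + \left(A{\left(6 \right)} - 5\right)^{2} \cdot 62 = \left(-1\right) \left(-9\right) + \left(- \frac{5}{6} - 5\right)^{2} \cdot 62 = 9 + \left(\left(-5\right) \frac{1}{6} - 5\right)^{2} \cdot 62 = 9 + \left(- \frac{5}{6} - 5\right)^{2} \cdot 62 = 9 + \left(- \frac{35}{6}\right)^{2} \cdot 62 = 9 + \frac{1225}{36} \cdot 62 = 9 + \frac{37975}{18} = \frac{38137}{18}$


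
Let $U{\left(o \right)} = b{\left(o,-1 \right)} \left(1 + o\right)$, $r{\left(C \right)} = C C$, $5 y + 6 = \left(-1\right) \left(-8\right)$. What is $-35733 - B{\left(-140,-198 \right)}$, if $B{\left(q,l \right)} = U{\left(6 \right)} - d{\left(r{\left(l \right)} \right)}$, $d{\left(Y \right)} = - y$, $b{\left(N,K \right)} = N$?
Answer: $- \frac{178877}{5} \approx -35775.0$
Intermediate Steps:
$y = \frac{2}{5}$ ($y = - \frac{6}{5} + \frac{\left(-1\right) \left(-8\right)}{5} = - \frac{6}{5} + \frac{1}{5} \cdot 8 = - \frac{6}{5} + \frac{8}{5} = \frac{2}{5} \approx 0.4$)
$r{\left(C \right)} = C^{2}$
$d{\left(Y \right)} = - \frac{2}{5}$ ($d{\left(Y \right)} = \left(-1\right) \frac{2}{5} = - \frac{2}{5}$)
$U{\left(o \right)} = o \left(1 + o\right)$
$B{\left(q,l \right)} = \frac{212}{5}$ ($B{\left(q,l \right)} = 6 \left(1 + 6\right) - - \frac{2}{5} = 6 \cdot 7 + \frac{2}{5} = 42 + \frac{2}{5} = \frac{212}{5}$)
$-35733 - B{\left(-140,-198 \right)} = -35733 - \frac{212}{5} = - \frac{178877}{5}$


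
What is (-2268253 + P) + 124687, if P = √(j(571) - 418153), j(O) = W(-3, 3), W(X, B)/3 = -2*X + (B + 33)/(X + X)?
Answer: -2143566 + I*√418153 ≈ -2.1436e+6 + 646.65*I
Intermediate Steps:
W(X, B) = -6*X + 3*(33 + B)/(2*X) (W(X, B) = 3*(-2*X + (B + 33)/(X + X)) = 3*(-2*X + (33 + B)/((2*X))) = 3*(-2*X + (33 + B)*(1/(2*X))) = 3*(-2*X + (33 + B)/(2*X)) = -6*X + 3*(33 + B)/(2*X))
j(O) = 0 (j(O) = (3/2)*(33 + 3 - 4*(-3)²)/(-3) = (3/2)*(-⅓)*(33 + 3 - 4*9) = (3/2)*(-⅓)*(33 + 3 - 36) = (3/2)*(-⅓)*0 = 0)
P = I*√418153 (P = √(0 - 418153) = √(-418153) = I*√418153 ≈ 646.65*I)
(-2268253 + P) + 124687 = (-2268253 + I*√418153) + 124687 = -2143566 + I*√418153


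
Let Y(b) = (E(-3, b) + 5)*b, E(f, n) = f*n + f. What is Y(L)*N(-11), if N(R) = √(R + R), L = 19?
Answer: -1045*I*√22 ≈ -4901.5*I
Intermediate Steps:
N(R) = √2*√R (N(R) = √(2*R) = √2*√R)
E(f, n) = f + f*n
Y(b) = b*(2 - 3*b) (Y(b) = (-3*(1 + b) + 5)*b = ((-3 - 3*b) + 5)*b = (2 - 3*b)*b = b*(2 - 3*b))
Y(L)*N(-11) = (19*(2 - 3*19))*(√2*√(-11)) = (19*(2 - 57))*(√2*(I*√11)) = (19*(-55))*(I*√22) = -1045*I*√22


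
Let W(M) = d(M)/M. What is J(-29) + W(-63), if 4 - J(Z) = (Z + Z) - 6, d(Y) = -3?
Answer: 1429/21 ≈ 68.048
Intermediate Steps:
W(M) = -3/M
J(Z) = 10 - 2*Z (J(Z) = 4 - ((Z + Z) - 6) = 4 - (2*Z - 6) = 4 - (-6 + 2*Z) = 4 + (6 - 2*Z) = 10 - 2*Z)
J(-29) + W(-63) = (10 - 2*(-29)) - 3/(-63) = (10 + 58) - 3*(-1/63) = 68 + 1/21 = 1429/21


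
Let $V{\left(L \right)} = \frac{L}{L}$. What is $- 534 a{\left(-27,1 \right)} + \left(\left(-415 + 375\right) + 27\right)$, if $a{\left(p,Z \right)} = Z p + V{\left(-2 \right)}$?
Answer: $13871$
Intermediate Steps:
$V{\left(L \right)} = 1$
$a{\left(p,Z \right)} = 1 + Z p$ ($a{\left(p,Z \right)} = Z p + 1 = 1 + Z p$)
$- 534 a{\left(-27,1 \right)} + \left(\left(-415 + 375\right) + 27\right) = - 534 \left(1 + 1 \left(-27\right)\right) + \left(\left(-415 + 375\right) + 27\right) = - 534 \left(1 - 27\right) + \left(-40 + 27\right) = \left(-534\right) \left(-26\right) - 13 = 13884 - 13 = 13871$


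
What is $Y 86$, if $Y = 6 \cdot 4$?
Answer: $2064$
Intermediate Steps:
$Y = 24$
$Y 86 = 24 \cdot 86 = 2064$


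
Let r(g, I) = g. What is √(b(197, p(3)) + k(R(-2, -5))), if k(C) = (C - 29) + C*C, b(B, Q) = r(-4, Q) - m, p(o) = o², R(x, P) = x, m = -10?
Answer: I*√21 ≈ 4.5826*I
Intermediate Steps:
b(B, Q) = 6 (b(B, Q) = -4 - 1*(-10) = -4 + 10 = 6)
k(C) = -29 + C + C² (k(C) = (-29 + C) + C² = -29 + C + C²)
√(b(197, p(3)) + k(R(-2, -5))) = √(6 + (-29 - 2 + (-2)²)) = √(6 + (-29 - 2 + 4)) = √(6 - 27) = √(-21) = I*√21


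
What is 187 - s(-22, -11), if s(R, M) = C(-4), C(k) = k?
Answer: 191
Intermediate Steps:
s(R, M) = -4
187 - s(-22, -11) = 187 - 1*(-4) = 187 + 4 = 191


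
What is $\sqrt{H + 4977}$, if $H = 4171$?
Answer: $2 \sqrt{2287} \approx 95.645$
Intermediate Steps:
$\sqrt{H + 4977} = \sqrt{4171 + 4977} = \sqrt{9148} = 2 \sqrt{2287}$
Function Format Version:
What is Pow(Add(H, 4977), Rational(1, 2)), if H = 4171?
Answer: Mul(2, Pow(2287, Rational(1, 2))) ≈ 95.645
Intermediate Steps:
Pow(Add(H, 4977), Rational(1, 2)) = Pow(Add(4171, 4977), Rational(1, 2)) = Pow(9148, Rational(1, 2)) = Mul(2, Pow(2287, Rational(1, 2)))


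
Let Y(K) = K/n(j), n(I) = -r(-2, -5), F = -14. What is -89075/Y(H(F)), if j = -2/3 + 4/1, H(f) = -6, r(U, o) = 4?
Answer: -178150/3 ≈ -59383.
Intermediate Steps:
j = 10/3 (j = -2*⅓ + 4*1 = -⅔ + 4 = 10/3 ≈ 3.3333)
n(I) = -4 (n(I) = -1*4 = -4)
Y(K) = -K/4 (Y(K) = K/(-4) = K*(-¼) = -K/4)
-89075/Y(H(F)) = -89075/((-¼*(-6))) = -89075/3/2 = -89075*⅔ = -178150/3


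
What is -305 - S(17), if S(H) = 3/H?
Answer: -5188/17 ≈ -305.18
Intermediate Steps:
-305 - S(17) = -305 - 3/17 = -5188/17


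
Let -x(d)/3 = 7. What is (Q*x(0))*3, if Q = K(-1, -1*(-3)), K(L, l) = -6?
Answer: 378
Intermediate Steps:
x(d) = -21 (x(d) = -3*7 = -21)
Q = -6
(Q*x(0))*3 = -6*(-21)*3 = 126*3 = 378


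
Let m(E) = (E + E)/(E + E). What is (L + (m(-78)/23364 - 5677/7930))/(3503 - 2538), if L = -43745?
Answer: -4052526998449/89395920900 ≈ -45.332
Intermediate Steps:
m(E) = 1 (m(E) = (2*E)/((2*E)) = (2*E)*(1/(2*E)) = 1)
(L + (m(-78)/23364 - 5677/7930))/(3503 - 2538) = (-43745 + (1/23364 - 5677/7930))/(3503 - 2538) = (-43745 + (1*(1/23364) - 5677*1/7930))/965 = (-43745 + (1/23364 - 5677/7930))*(1/965) = (-43745 - 66314749/92638260)*(1/965) = -4052526998449/92638260*1/965 = -4052526998449/89395920900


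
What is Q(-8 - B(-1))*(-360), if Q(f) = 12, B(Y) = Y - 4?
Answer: -4320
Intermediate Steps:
B(Y) = -4 + Y
Q(-8 - B(-1))*(-360) = 12*(-360) = -4320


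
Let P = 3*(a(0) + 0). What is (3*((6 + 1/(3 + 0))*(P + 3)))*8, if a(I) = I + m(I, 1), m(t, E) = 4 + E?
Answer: 2736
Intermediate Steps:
a(I) = 5 + I (a(I) = I + (4 + 1) = I + 5 = 5 + I)
P = 15 (P = 3*((5 + 0) + 0) = 3*(5 + 0) = 3*5 = 15)
(3*((6 + 1/(3 + 0))*(P + 3)))*8 = (3*((6 + 1/(3 + 0))*(15 + 3)))*8 = (3*((6 + 1/3)*18))*8 = (3*((6 + ⅓)*18))*8 = (3*((19/3)*18))*8 = (3*114)*8 = 342*8 = 2736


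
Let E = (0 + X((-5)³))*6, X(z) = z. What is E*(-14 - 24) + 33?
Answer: 28533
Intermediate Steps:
E = -750 (E = (0 + (-5)³)*6 = (0 - 125)*6 = -125*6 = -750)
E*(-14 - 24) + 33 = -750*(-14 - 24) + 33 = -750*(-38) + 33 = 28500 + 33 = 28533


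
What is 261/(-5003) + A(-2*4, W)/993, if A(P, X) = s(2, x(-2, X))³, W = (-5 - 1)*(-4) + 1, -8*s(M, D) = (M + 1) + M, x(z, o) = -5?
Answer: -133321951/2543605248 ≈ -0.052415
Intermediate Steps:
s(M, D) = -⅛ - M/4 (s(M, D) = -((M + 1) + M)/8 = -((1 + M) + M)/8 = -(1 + 2*M)/8 = -⅛ - M/4)
W = 25 (W = -6*(-4) + 1 = 24 + 1 = 25)
A(P, X) = -125/512 (A(P, X) = (-⅛ - ¼*2)³ = (-⅛ - ½)³ = (-5/8)³ = -125/512)
261/(-5003) + A(-2*4, W)/993 = 261/(-5003) - 125/512/993 = 261*(-1/5003) - 125/512*1/993 = -261/5003 - 125/508416 = -133321951/2543605248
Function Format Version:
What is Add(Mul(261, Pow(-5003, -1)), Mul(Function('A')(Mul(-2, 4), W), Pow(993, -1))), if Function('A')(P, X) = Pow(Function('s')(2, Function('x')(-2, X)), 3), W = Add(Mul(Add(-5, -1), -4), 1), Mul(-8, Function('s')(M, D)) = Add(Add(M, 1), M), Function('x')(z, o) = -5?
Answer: Rational(-133321951, 2543605248) ≈ -0.052415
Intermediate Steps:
Function('s')(M, D) = Add(Rational(-1, 8), Mul(Rational(-1, 4), M)) (Function('s')(M, D) = Mul(Rational(-1, 8), Add(Add(M, 1), M)) = Mul(Rational(-1, 8), Add(Add(1, M), M)) = Mul(Rational(-1, 8), Add(1, Mul(2, M))) = Add(Rational(-1, 8), Mul(Rational(-1, 4), M)))
W = 25 (W = Add(Mul(-6, -4), 1) = Add(24, 1) = 25)
Function('A')(P, X) = Rational(-125, 512) (Function('A')(P, X) = Pow(Add(Rational(-1, 8), Mul(Rational(-1, 4), 2)), 3) = Pow(Add(Rational(-1, 8), Rational(-1, 2)), 3) = Pow(Rational(-5, 8), 3) = Rational(-125, 512))
Add(Mul(261, Pow(-5003, -1)), Mul(Function('A')(Mul(-2, 4), W), Pow(993, -1))) = Add(Mul(261, Pow(-5003, -1)), Mul(Rational(-125, 512), Pow(993, -1))) = Add(Mul(261, Rational(-1, 5003)), Mul(Rational(-125, 512), Rational(1, 993))) = Add(Rational(-261, 5003), Rational(-125, 508416)) = Rational(-133321951, 2543605248)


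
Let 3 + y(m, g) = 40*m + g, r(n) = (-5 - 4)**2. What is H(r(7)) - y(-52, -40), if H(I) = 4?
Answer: 2127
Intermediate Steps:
r(n) = 81 (r(n) = (-9)**2 = 81)
y(m, g) = -3 + g + 40*m (y(m, g) = -3 + (40*m + g) = -3 + (g + 40*m) = -3 + g + 40*m)
H(r(7)) - y(-52, -40) = 4 - (-3 - 40 + 40*(-52)) = 4 - (-3 - 40 - 2080) = 4 - 1*(-2123) = 4 + 2123 = 2127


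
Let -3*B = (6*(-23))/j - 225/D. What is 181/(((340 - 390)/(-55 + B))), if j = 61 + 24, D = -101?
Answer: 42888312/214625 ≈ 199.83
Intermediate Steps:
j = 85
B = -1729/8585 (B = -((6*(-23))/85 - 225/(-101))/3 = -(-138*1/85 - 225*(-1/101))/3 = -(-138/85 + 225/101)/3 = -1/3*5187/8585 = -1729/8585 ≈ -0.20140)
181/(((340 - 390)/(-55 + B))) = 181/(((340 - 390)/(-55 - 1729/8585))) = 181/((-50/(-473904/8585))) = 181/((-50*(-8585/473904))) = 181/(214625/236952) = 181*(236952/214625) = 42888312/214625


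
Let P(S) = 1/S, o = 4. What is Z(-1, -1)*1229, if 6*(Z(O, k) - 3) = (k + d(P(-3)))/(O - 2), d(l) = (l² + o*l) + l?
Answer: 625561/162 ≈ 3861.5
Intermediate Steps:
d(l) = l² + 5*l (d(l) = (l² + 4*l) + l = l² + 5*l)
Z(O, k) = 3 + (-14/9 + k)/(6*(-2 + O)) (Z(O, k) = 3 + ((k + (5 + 1/(-3))/(-3))/(O - 2))/6 = 3 + ((k - (5 - ⅓)/3)/(-2 + O))/6 = 3 + ((k - ⅓*14/3)/(-2 + O))/6 = 3 + ((k - 14/9)/(-2 + O))/6 = 3 + ((-14/9 + k)/(-2 + O))/6 = 3 + (-14/9 + k)/(6*(-2 + O)))
Z(-1, -1)*1229 = ((-338 + 9*(-1) + 162*(-1))/(54*(-2 - 1)))*1229 = ((1/54)*(-338 - 9 - 162)/(-3))*1229 = ((1/54)*(-⅓)*(-509))*1229 = (509/162)*1229 = 625561/162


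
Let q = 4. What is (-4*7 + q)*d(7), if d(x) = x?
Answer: -168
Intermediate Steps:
(-4*7 + q)*d(7) = (-4*7 + 4)*7 = (-28 + 4)*7 = -24*7 = -168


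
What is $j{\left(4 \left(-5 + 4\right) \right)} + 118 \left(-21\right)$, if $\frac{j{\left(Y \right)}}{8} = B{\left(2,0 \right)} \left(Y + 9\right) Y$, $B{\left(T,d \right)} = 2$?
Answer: $-2798$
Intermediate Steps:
$j{\left(Y \right)} = 8 Y \left(18 + 2 Y\right)$ ($j{\left(Y \right)} = 8 \cdot 2 \left(Y + 9\right) Y = 8 \cdot 2 \left(9 + Y\right) Y = 8 \left(18 + 2 Y\right) Y = 8 Y \left(18 + 2 Y\right)$)
$j{\left(4 \left(-5 + 4\right) \right)} + 118 \left(-21\right) = 16 \cdot 4 \left(-5 + 4\right) \left(9 + 4 \left(-5 + 4\right)\right) + 118 \left(-21\right) = 16 \cdot 4 \left(-1\right) \left(9 + 4 \left(-1\right)\right) - 2478 = 16 \left(-4\right) \left(9 - 4\right) - 2478 = 16 \left(-4\right) 5 - 2478 = -320 - 2478 = -2798$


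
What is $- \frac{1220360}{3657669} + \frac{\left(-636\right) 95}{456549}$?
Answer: $- \frac{259383499540}{556635041427} \approx -0.46598$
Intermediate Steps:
$- \frac{1220360}{3657669} + \frac{\left(-636\right) 95}{456549} = \left(-1220360\right) \frac{1}{3657669} - \frac{20140}{152183} = - \frac{1220360}{3657669} - \frac{20140}{152183} = - \frac{259383499540}{556635041427}$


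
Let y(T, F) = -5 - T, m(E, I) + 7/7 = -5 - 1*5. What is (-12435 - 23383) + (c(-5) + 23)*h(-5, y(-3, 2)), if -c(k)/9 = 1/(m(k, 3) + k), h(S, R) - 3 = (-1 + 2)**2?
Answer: -142895/4 ≈ -35724.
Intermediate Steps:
m(E, I) = -11 (m(E, I) = -1 + (-5 - 1*5) = -1 + (-5 - 5) = -1 - 10 = -11)
h(S, R) = 4 (h(S, R) = 3 + (-1 + 2)**2 = 3 + 1**2 = 3 + 1 = 4)
c(k) = -9/(-11 + k)
(-12435 - 23383) + (c(-5) + 23)*h(-5, y(-3, 2)) = (-12435 - 23383) + (-9/(-11 - 5) + 23)*4 = -35818 + (-9/(-16) + 23)*4 = -35818 + (-9*(-1/16) + 23)*4 = -35818 + (9/16 + 23)*4 = -35818 + (377/16)*4 = -35818 + 377/4 = -142895/4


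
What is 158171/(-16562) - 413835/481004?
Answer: -3189800729/306399548 ≈ -10.411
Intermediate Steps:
158171/(-16562) - 413835/481004 = 158171*(-1/16562) - 413835*1/481004 = -12167/1274 - 413835/481004 = -3189800729/306399548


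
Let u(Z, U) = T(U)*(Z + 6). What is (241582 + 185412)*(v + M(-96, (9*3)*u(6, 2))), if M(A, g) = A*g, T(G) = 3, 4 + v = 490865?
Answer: 169751037706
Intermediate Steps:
v = 490861 (v = -4 + 490865 = 490861)
u(Z, U) = 18 + 3*Z (u(Z, U) = 3*(Z + 6) = 3*(6 + Z) = 18 + 3*Z)
(241582 + 185412)*(v + M(-96, (9*3)*u(6, 2))) = (241582 + 185412)*(490861 - 96*9*3*(18 + 3*6)) = 426994*(490861 - 2592*(18 + 18)) = 426994*(490861 - 2592*36) = 426994*(490861 - 96*972) = 426994*(490861 - 93312) = 426994*397549 = 169751037706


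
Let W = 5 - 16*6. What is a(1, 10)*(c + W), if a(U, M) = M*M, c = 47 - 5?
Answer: -4900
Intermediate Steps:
c = 42
W = -91 (W = 5 - 4*24 = 5 - 96 = -91)
a(U, M) = M**2
a(1, 10)*(c + W) = 10**2*(42 - 91) = 100*(-49) = -4900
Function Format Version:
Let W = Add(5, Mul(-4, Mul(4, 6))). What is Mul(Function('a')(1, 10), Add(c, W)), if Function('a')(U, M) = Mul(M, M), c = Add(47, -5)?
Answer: -4900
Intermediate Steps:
c = 42
W = -91 (W = Add(5, Mul(-4, 24)) = Add(5, -96) = -91)
Function('a')(U, M) = Pow(M, 2)
Mul(Function('a')(1, 10), Add(c, W)) = Mul(Pow(10, 2), Add(42, -91)) = Mul(100, -49) = -4900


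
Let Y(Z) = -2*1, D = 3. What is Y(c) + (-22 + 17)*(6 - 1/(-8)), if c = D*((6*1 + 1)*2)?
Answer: -261/8 ≈ -32.625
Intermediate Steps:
c = 42 (c = 3*((6*1 + 1)*2) = 3*((6 + 1)*2) = 3*(7*2) = 3*14 = 42)
Y(Z) = -2
Y(c) + (-22 + 17)*(6 - 1/(-8)) = -2 + (-22 + 17)*(6 - 1/(-8)) = -2 - 5*(6 - 1*(-⅛)) = -2 - 5*(6 + ⅛) = -2 - 5*49/8 = -2 - 245/8 = -261/8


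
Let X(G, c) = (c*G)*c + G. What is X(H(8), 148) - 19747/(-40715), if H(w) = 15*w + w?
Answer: 114158365347/40715 ≈ 2.8038e+6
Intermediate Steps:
H(w) = 16*w
X(G, c) = G + G*c**2 (X(G, c) = (G*c)*c + G = G*c**2 + G = G + G*c**2)
X(H(8), 148) - 19747/(-40715) = (16*8)*(1 + 148**2) - 19747/(-40715) = 128*(1 + 21904) - 19747*(-1)/40715 = 128*21905 - 1*(-19747/40715) = 2803840 + 19747/40715 = 114158365347/40715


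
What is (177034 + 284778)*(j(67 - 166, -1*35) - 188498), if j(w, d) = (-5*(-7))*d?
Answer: -87616358076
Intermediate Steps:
j(w, d) = 35*d
(177034 + 284778)*(j(67 - 166, -1*35) - 188498) = (177034 + 284778)*(35*(-1*35) - 188498) = 461812*(35*(-35) - 188498) = 461812*(-1225 - 188498) = 461812*(-189723) = -87616358076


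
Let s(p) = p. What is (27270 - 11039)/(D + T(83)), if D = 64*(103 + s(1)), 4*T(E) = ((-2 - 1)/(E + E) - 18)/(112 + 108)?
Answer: 2371024480/972305489 ≈ 2.4386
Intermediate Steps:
T(E) = -9/440 - 3/(1760*E) (T(E) = (((-2 - 1)/(E + E) - 18)/(112 + 108))/4 = ((-3*1/(2*E) - 18)/220)/4 = ((-3/(2*E) - 18)*(1/220))/4 = ((-18 - 3/(2*E))*(1/220))/4 = (-9/110 - 3/(440*E))/4 = -9/440 - 3/(1760*E))
D = 6656 (D = 64*(103 + 1) = 64*104 = 6656)
(27270 - 11039)/(D + T(83)) = (27270 - 11039)/(6656 + (3/1760)*(-1 - 12*83)/83) = 16231/(6656 + (3/1760)*(1/83)*(-1 - 996)) = 16231/(6656 + (3/1760)*(1/83)*(-997)) = 16231/(6656 - 2991/146080) = 16231/(972305489/146080) = 16231*(146080/972305489) = 2371024480/972305489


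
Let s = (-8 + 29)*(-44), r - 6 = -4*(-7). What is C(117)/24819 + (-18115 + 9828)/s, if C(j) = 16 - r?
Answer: 68552807/7644252 ≈ 8.9679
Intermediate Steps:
r = 34 (r = 6 - 4*(-7) = 6 + 28 = 34)
C(j) = -18 (C(j) = 16 - 1*34 = 16 - 34 = -18)
s = -924 (s = 21*(-44) = -924)
C(117)/24819 + (-18115 + 9828)/s = -18/24819 + (-18115 + 9828)/(-924) = -18*1/24819 - 8287*(-1/924) = -6/8273 + 8287/924 = 68552807/7644252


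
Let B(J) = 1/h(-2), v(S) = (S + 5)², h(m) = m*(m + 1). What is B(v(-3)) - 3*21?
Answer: -125/2 ≈ -62.500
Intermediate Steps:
h(m) = m*(1 + m)
v(S) = (5 + S)²
B(J) = ½ (B(J) = 1/(-2*(1 - 2)) = 1/(-2*(-1)) = 1/2 = ½)
B(v(-3)) - 3*21 = ½ - 3*21 = ½ - 63 = -125/2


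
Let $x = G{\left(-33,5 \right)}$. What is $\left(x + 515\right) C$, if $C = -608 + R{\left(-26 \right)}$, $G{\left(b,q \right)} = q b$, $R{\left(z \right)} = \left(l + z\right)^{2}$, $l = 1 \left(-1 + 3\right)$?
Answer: $-11200$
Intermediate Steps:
$l = 2$ ($l = 1 \cdot 2 = 2$)
$R{\left(z \right)} = \left(2 + z\right)^{2}$
$G{\left(b,q \right)} = b q$
$x = -165$ ($x = \left(-33\right) 5 = -165$)
$C = -32$ ($C = -608 + \left(2 - 26\right)^{2} = -608 + \left(-24\right)^{2} = -608 + 576 = -32$)
$\left(x + 515\right) C = \left(-165 + 515\right) \left(-32\right) = 350 \left(-32\right) = -11200$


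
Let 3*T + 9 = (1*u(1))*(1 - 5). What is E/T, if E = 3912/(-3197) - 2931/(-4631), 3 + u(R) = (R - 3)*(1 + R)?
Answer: -26238195/281300833 ≈ -0.093274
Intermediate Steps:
u(R) = -3 + (1 + R)*(-3 + R) (u(R) = -3 + (R - 3)*(1 + R) = -3 + (-3 + R)*(1 + R) = -3 + (1 + R)*(-3 + R))
E = -8746065/14805307 (E = 3912*(-1/3197) - 2931*(-1/4631) = -3912/3197 + 2931/4631 = -8746065/14805307 ≈ -0.59074)
T = 19/3 (T = -3 + ((1*(-6 + 1**2 - 2*1))*(1 - 5))/3 = -3 + ((1*(-6 + 1 - 2))*(-4))/3 = -3 + ((1*(-7))*(-4))/3 = -3 + (-7*(-4))/3 = -3 + (1/3)*28 = -3 + 28/3 = 19/3 ≈ 6.3333)
E/T = -8746065/(14805307*19/3) = -8746065/14805307*3/19 = -26238195/281300833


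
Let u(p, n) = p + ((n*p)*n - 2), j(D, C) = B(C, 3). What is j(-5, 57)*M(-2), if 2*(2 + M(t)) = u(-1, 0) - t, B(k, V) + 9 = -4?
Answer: 65/2 ≈ 32.500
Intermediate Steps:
B(k, V) = -13 (B(k, V) = -9 - 4 = -13)
j(D, C) = -13
u(p, n) = -2 + p + p*n² (u(p, n) = p + (p*n² - 2) = p + (-2 + p*n²) = -2 + p + p*n²)
M(t) = -7/2 - t/2 (M(t) = -2 + ((-2 - 1 - 1*0²) - t)/2 = -2 + ((-2 - 1 - 1*0) - t)/2 = -2 + ((-2 - 1 + 0) - t)/2 = -2 + (-3 - t)/2 = -2 + (-3/2 - t/2) = -7/2 - t/2)
j(-5, 57)*M(-2) = -13*(-7/2 - ½*(-2)) = -13*(-7/2 + 1) = -13*(-5/2) = 65/2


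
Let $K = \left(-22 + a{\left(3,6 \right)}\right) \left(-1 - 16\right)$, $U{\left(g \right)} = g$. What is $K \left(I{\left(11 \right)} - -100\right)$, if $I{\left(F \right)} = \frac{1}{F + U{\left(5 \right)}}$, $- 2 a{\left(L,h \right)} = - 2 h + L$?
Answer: $\frac{952595}{32} \approx 29769.0$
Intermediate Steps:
$a{\left(L,h \right)} = h - \frac{L}{2}$ ($a{\left(L,h \right)} = - \frac{- 2 h + L}{2} = - \frac{L - 2 h}{2} = h - \frac{L}{2}$)
$I{\left(F \right)} = \frac{1}{5 + F}$ ($I{\left(F \right)} = \frac{1}{F + 5} = \frac{1}{5 + F}$)
$K = \frac{595}{2}$ ($K = \left(-22 + \left(6 - \frac{3}{2}\right)\right) \left(-1 - 16\right) = \left(-22 + \left(6 - \frac{3}{2}\right)\right) \left(-17\right) = \left(-22 + \frac{9}{2}\right) \left(-17\right) = \left(- \frac{35}{2}\right) \left(-17\right) = \frac{595}{2} \approx 297.5$)
$K \left(I{\left(11 \right)} - -100\right) = \frac{595 \left(\frac{1}{5 + 11} - -100\right)}{2} = \frac{595 \left(\frac{1}{16} + 100\right)}{2} = \frac{595}{2} \cdot \frac{1601}{16} = \frac{952595}{32}$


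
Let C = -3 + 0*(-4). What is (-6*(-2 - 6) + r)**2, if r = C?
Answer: 2025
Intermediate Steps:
C = -3 (C = -3 + 0 = -3)
r = -3
(-6*(-2 - 6) + r)**2 = (-6*(-2 - 6) - 3)**2 = (-6*(-8) - 3)**2 = (48 - 3)**2 = 45**2 = 2025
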